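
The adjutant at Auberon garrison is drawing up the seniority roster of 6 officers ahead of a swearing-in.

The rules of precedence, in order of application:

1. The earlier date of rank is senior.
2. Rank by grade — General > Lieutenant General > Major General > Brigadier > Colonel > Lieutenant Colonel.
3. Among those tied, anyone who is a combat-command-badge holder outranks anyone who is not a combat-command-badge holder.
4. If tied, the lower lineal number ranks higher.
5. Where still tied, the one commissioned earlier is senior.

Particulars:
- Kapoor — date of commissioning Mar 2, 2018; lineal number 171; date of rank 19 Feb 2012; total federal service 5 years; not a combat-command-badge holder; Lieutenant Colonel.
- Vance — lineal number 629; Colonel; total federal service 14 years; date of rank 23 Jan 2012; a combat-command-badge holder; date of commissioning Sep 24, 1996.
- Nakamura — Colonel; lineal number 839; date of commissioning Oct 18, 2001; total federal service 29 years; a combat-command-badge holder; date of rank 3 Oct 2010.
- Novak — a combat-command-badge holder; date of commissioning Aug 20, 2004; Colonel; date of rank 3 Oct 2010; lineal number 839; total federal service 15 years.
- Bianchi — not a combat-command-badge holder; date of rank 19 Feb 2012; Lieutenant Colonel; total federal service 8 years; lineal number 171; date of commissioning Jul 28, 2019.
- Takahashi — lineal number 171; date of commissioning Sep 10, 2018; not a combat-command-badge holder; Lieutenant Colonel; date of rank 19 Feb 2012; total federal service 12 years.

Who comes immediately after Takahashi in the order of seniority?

Bianchi

By date of rank (earlier first): Nakamura and Novak (both 3 Oct 2010); then Vance (23 Jan 2012); then Kapoor, Takahashi and Bianchi (each 19 Feb 2012).
Nakamura and Novak are each Colonel, so the next rule applies.
Nakamura and Novak are each a combat-command-badge holder, so the next rule applies.
Nakamura and Novak both have lineal number 839, so the next rule applies.
Among Nakamura and Novak, by date of commissioning (earlier first): Nakamura (Oct 18, 2001) before Novak (Aug 20, 2004).
Kapoor, Takahashi and Bianchi are each Lieutenant Colonel, so the next rule applies.
Kapoor, Takahashi and Bianchi are each not a combat-command-badge holder, so the next rule applies.
Kapoor, Takahashi and Bianchi all have lineal number 171, so the next rule applies.
Among Kapoor, Takahashi and Bianchi, by date of commissioning (earlier first): Kapoor (Mar 2, 2018) before Takahashi (Sep 10, 2018) before Bianchi (Jul 28, 2019).
Order: Nakamura, Novak, Vance, Kapoor, Takahashi, Bianchi.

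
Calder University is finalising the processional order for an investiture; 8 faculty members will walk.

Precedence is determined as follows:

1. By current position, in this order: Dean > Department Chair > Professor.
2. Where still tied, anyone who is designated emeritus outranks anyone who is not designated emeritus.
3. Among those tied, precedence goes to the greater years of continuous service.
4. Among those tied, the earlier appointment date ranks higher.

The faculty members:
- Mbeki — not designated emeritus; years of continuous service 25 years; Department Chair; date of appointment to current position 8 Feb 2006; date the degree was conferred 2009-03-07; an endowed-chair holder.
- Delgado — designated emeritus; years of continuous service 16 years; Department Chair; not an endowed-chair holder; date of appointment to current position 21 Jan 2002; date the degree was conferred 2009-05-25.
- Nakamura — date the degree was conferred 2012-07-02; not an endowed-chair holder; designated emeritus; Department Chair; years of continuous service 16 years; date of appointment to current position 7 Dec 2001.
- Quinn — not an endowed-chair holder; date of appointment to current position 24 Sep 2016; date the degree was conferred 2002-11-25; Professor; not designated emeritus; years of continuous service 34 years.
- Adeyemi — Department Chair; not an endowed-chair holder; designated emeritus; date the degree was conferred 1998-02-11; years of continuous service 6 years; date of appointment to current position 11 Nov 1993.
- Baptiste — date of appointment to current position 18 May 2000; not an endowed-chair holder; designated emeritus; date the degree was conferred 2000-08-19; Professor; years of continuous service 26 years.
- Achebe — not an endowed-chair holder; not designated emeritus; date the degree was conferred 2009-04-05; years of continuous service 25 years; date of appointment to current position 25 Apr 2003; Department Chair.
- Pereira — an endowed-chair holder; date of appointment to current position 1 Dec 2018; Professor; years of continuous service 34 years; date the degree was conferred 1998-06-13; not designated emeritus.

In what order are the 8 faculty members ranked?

By current position: Nakamura, Delgado, Adeyemi, Achebe and Mbeki (Department Chair); then Baptiste, Quinn and Pereira (Professor).
Among Nakamura, Delgado, Adeyemi, Achebe and Mbeki, designated emeritus before not designated emeritus: Nakamura, Delgado and Adeyemi (designated emeritus) before Achebe and Mbeki (not designated emeritus).
Among Nakamura, Delgado and Adeyemi, by years of continuous service (higher first): Nakamura and Delgado (16 years) before Adeyemi (6 years).
Among Nakamura and Delgado, by date of appointment to current position (earlier first): Nakamura (7 Dec 2001) before Delgado (21 Jan 2002).
Achebe and Mbeki both have years of continuous service 25 years, so the next rule applies.
Among Achebe and Mbeki, by date of appointment to current position (earlier first): Achebe (25 Apr 2003) before Mbeki (8 Feb 2006).
Among Baptiste, Quinn and Pereira, designated emeritus before not designated emeritus: Baptiste (designated emeritus) before Quinn and Pereira (not designated emeritus).
Quinn and Pereira both have years of continuous service 34 years, so the next rule applies.
Among Quinn and Pereira, by date of appointment to current position (earlier first): Quinn (24 Sep 2016) before Pereira (1 Dec 2018).
Full order: Nakamura, Delgado, Adeyemi, Achebe, Mbeki, Baptiste, Quinn, Pereira.

Nakamura, Delgado, Adeyemi, Achebe, Mbeki, Baptiste, Quinn, Pereira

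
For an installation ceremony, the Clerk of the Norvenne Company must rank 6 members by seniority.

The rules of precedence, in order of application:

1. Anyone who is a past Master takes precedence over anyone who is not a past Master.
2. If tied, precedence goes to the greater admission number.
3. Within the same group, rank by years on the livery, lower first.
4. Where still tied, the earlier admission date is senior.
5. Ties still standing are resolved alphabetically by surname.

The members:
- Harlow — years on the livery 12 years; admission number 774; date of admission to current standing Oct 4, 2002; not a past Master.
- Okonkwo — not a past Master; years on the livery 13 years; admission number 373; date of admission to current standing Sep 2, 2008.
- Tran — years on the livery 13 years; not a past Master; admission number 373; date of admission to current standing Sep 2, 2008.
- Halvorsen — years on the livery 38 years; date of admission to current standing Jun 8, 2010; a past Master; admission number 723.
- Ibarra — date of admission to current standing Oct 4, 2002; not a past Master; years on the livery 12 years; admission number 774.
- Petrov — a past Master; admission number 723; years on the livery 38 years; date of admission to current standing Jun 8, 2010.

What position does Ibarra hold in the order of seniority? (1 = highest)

4

By the first rule: Halvorsen and Petrov (both a past Master); then Harlow, Ibarra, Okonkwo and Tran (each not a past Master).
Halvorsen and Petrov both have admission number 723, so the next rule applies.
Halvorsen and Petrov both have years on the livery 38 years, so the next rule applies.
Halvorsen and Petrov both have date of admission to current standing Jun 8, 2010, so the next rule applies.
Among Halvorsen and Petrov, alphabetically by surname: Halvorsen before Petrov.
Among Harlow, Ibarra, Okonkwo and Tran, by admission number (higher first): Harlow and Ibarra (774) before Okonkwo and Tran (373).
Harlow and Ibarra both have years on the livery 12 years, so the next rule applies.
Harlow and Ibarra both have date of admission to current standing Oct 4, 2002, so the next rule applies.
Among Harlow and Ibarra, alphabetically by surname: Harlow before Ibarra.
Okonkwo and Tran both have years on the livery 13 years, so the next rule applies.
Okonkwo and Tran both have date of admission to current standing Sep 2, 2008, so the next rule applies.
Among Okonkwo and Tran, alphabetically by surname: Okonkwo before Tran.
Order: Halvorsen, Petrov, Harlow, Ibarra, Okonkwo, Tran. So position 4.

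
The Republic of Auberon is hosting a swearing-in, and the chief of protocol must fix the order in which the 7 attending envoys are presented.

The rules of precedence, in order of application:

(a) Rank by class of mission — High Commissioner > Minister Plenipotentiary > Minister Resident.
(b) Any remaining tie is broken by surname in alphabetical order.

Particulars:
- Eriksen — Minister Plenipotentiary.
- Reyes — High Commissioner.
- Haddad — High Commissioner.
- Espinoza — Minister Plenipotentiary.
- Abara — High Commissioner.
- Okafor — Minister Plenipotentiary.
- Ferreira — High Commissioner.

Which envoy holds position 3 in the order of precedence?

Haddad

By class of mission: Abara, Ferreira, Haddad and Reyes (High Commissioner); then Eriksen, Espinoza and Okafor (Minister Plenipotentiary).
Among Abara, Ferreira, Haddad and Reyes, alphabetically by surname: Abara before Ferreira before Haddad before Reyes.
Among Eriksen, Espinoza and Okafor, alphabetically by surname: Eriksen before Espinoza before Okafor.
Order: Abara, Ferreira, Haddad, Reyes, Eriksen, Espinoza, Okafor.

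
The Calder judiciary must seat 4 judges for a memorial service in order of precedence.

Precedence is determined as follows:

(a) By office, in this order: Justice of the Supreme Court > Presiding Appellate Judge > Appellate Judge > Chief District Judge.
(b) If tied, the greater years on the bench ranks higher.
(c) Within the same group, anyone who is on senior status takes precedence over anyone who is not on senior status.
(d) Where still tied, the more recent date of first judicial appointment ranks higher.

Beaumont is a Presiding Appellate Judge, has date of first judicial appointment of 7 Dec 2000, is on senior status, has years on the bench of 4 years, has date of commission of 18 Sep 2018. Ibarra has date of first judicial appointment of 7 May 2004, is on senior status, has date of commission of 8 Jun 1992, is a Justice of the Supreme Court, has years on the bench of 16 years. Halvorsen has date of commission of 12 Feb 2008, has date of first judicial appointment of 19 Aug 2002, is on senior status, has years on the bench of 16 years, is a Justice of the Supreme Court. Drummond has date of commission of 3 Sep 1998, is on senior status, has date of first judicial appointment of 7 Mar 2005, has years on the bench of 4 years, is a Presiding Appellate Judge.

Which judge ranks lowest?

By office: Ibarra and Halvorsen (Justice of the Supreme Court); then Drummond and Beaumont (Presiding Appellate Judge).
Ibarra and Halvorsen both have years on the bench 16 years, so the next rule applies.
Ibarra and Halvorsen are each on senior status, so the next rule applies.
Among Ibarra and Halvorsen, by date of first judicial appointment (later first): Ibarra (7 May 2004) before Halvorsen (19 Aug 2002).
Drummond and Beaumont both have years on the bench 4 years, so the next rule applies.
Drummond and Beaumont are each on senior status, so the next rule applies.
Among Drummond and Beaumont, by date of first judicial appointment (later first): Drummond (7 Mar 2005) before Beaumont (7 Dec 2000).
Order: Ibarra, Halvorsen, Drummond, Beaumont.

Beaumont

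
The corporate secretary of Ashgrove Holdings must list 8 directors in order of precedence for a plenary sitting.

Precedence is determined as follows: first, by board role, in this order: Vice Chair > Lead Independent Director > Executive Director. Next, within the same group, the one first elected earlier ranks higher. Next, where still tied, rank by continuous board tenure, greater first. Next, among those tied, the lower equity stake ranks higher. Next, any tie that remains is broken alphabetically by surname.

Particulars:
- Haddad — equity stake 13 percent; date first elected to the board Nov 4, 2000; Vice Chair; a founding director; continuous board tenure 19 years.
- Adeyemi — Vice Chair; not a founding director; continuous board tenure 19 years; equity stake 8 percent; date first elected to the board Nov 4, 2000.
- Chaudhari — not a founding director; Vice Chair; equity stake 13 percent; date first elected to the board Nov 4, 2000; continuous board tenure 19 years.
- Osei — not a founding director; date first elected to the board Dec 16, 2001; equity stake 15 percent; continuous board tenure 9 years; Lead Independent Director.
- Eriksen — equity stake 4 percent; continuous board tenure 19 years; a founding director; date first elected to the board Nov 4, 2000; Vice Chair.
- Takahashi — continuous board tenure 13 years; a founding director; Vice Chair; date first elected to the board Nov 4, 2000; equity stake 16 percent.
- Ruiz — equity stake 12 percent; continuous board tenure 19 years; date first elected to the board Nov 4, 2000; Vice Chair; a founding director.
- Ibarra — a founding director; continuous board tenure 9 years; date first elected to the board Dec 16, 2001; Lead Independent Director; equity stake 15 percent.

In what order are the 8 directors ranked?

By board role: Eriksen, Adeyemi, Ruiz, Chaudhari, Haddad and Takahashi (Vice Chair); then Ibarra and Osei (Lead Independent Director).
Eriksen, Adeyemi, Ruiz, Chaudhari, Haddad and Takahashi all have date first elected to the board Nov 4, 2000, so the next rule applies.
Among Eriksen, Adeyemi, Ruiz, Chaudhari, Haddad and Takahashi, by continuous board tenure (higher first): Eriksen, Adeyemi, Ruiz, Chaudhari and Haddad (19 years) before Takahashi (13 years).
Among Eriksen, Adeyemi, Ruiz, Chaudhari and Haddad, by equity stake (lower first): Eriksen (4 percent) before Adeyemi (8 percent) before Ruiz (12 percent) before Chaudhari and Haddad (13 percent).
Among Chaudhari and Haddad, alphabetically by surname: Chaudhari before Haddad.
Ibarra and Osei both have date first elected to the board Dec 16, 2001, so the next rule applies.
Ibarra and Osei both have continuous board tenure 9 years, so the next rule applies.
Ibarra and Osei both have equity stake 15 percent, so the next rule applies.
Among Ibarra and Osei, alphabetically by surname: Ibarra before Osei.
Full order: Eriksen, Adeyemi, Ruiz, Chaudhari, Haddad, Takahashi, Ibarra, Osei.

Eriksen, Adeyemi, Ruiz, Chaudhari, Haddad, Takahashi, Ibarra, Osei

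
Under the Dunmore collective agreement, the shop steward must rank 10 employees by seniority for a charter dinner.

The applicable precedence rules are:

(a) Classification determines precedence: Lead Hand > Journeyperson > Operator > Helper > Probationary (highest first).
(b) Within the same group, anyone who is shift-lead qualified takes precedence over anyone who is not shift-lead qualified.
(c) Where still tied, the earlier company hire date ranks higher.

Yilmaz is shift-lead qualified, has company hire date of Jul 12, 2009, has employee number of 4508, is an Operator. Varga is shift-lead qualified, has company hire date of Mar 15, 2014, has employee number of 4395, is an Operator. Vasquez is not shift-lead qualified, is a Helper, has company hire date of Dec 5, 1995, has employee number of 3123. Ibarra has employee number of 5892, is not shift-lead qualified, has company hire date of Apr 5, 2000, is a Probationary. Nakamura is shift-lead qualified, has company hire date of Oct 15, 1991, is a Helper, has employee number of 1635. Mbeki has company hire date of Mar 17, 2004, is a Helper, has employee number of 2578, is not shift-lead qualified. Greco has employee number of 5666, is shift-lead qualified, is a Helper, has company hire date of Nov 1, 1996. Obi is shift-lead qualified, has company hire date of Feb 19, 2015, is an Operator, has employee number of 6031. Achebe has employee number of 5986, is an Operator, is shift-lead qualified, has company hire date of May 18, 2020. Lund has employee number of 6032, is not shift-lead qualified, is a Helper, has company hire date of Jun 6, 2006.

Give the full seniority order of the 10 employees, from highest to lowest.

Yilmaz, Varga, Obi, Achebe, Nakamura, Greco, Vasquez, Mbeki, Lund, Ibarra

By classification: Yilmaz, Varga, Obi and Achebe (Operator); then Nakamura, Greco, Vasquez, Mbeki and Lund (Helper); then Ibarra (Probationary).
Yilmaz, Varga, Obi and Achebe are each shift-lead qualified, so the next rule applies.
Among Yilmaz, Varga, Obi and Achebe, by company hire date (earlier first): Yilmaz (Jul 12, 2009) before Varga (Mar 15, 2014) before Obi (Feb 19, 2015) before Achebe (May 18, 2020).
Among Nakamura, Greco, Vasquez, Mbeki and Lund, shift-lead qualified before not shift-lead qualified: Nakamura and Greco (shift-lead qualified) before Vasquez, Mbeki and Lund (not shift-lead qualified).
Among Nakamura and Greco, by company hire date (earlier first): Nakamura (Oct 15, 1991) before Greco (Nov 1, 1996).
Among Vasquez, Mbeki and Lund, by company hire date (earlier first): Vasquez (Dec 5, 1995) before Mbeki (Mar 17, 2004) before Lund (Jun 6, 2006).
Full order: Yilmaz, Varga, Obi, Achebe, Nakamura, Greco, Vasquez, Mbeki, Lund, Ibarra.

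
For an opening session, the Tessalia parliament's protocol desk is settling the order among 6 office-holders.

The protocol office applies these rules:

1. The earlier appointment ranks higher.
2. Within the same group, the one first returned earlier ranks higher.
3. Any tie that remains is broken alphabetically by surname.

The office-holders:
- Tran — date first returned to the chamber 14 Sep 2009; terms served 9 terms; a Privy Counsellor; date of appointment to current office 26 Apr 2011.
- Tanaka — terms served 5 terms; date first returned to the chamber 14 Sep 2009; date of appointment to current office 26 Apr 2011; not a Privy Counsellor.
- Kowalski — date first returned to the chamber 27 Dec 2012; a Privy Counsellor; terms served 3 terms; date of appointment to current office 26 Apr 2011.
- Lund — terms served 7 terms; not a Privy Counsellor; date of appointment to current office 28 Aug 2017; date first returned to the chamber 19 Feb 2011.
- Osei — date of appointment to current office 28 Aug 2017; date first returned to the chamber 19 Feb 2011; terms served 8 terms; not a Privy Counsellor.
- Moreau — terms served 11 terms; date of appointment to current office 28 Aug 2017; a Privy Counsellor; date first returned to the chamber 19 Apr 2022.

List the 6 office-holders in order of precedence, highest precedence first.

By date of appointment to current office (earlier first): Tanaka, Tran and Kowalski (each 26 Apr 2011); then Lund, Osei and Moreau (each 28 Aug 2017).
Among Tanaka, Tran and Kowalski, by date first returned to the chamber (earlier first): Tanaka and Tran (14 Sep 2009) before Kowalski (27 Dec 2012).
Among Tanaka and Tran, alphabetically by surname: Tanaka before Tran.
Among Lund, Osei and Moreau, by date first returned to the chamber (earlier first): Lund and Osei (19 Feb 2011) before Moreau (19 Apr 2022).
Among Lund and Osei, alphabetically by surname: Lund before Osei.
Full order: Tanaka, Tran, Kowalski, Lund, Osei, Moreau.

Tanaka, Tran, Kowalski, Lund, Osei, Moreau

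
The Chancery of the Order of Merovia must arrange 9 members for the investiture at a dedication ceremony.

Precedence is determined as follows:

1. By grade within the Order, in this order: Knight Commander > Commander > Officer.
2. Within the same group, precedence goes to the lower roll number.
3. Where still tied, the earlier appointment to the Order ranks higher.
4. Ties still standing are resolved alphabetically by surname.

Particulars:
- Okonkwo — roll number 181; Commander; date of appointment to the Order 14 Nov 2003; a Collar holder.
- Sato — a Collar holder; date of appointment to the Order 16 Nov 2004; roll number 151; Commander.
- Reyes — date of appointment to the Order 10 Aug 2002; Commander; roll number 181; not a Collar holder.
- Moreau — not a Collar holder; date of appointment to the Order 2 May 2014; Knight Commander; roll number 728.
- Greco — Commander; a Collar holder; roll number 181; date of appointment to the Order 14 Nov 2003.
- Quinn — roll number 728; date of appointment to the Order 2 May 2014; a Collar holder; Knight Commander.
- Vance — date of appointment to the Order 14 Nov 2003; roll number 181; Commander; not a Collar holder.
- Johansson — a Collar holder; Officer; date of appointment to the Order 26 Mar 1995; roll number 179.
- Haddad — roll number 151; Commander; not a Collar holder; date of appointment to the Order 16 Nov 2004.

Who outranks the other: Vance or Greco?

By grade within the Order: Moreau and Quinn (Knight Commander); then Haddad, Sato, Reyes, Greco, Okonkwo and Vance (Commander); then Johansson (Officer).
Moreau and Quinn both have roll number 728, so the next rule applies.
Moreau and Quinn both have date of appointment to the Order 2 May 2014, so the next rule applies.
Among Moreau and Quinn, alphabetically by surname: Moreau before Quinn.
Among Haddad, Sato, Reyes, Greco, Okonkwo and Vance, by roll number (lower first): Haddad and Sato (151) before Reyes, Greco, Okonkwo and Vance (181).
Haddad and Sato both have date of appointment to the Order 16 Nov 2004, so the next rule applies.
Among Haddad and Sato, alphabetically by surname: Haddad before Sato.
Among Reyes, Greco, Okonkwo and Vance, by date of appointment to the Order (earlier first): Reyes (10 Aug 2002) before Greco, Okonkwo and Vance (14 Nov 2003).
Among Greco, Okonkwo and Vance, alphabetically by surname: Greco before Okonkwo before Vance.
So Greco takes precedence.

Greco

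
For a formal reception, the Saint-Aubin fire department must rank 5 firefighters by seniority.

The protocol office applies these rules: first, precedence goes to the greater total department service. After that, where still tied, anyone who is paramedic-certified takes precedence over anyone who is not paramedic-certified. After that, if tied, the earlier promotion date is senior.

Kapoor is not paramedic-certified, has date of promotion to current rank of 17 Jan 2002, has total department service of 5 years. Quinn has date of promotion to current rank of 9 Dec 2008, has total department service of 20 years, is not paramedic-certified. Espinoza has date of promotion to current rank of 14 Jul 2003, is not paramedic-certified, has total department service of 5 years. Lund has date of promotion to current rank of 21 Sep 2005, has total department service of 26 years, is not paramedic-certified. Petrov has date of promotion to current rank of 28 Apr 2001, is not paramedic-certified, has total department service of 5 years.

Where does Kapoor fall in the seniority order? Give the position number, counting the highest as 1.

4

By total department service (higher first): Lund (26 years); then Quinn (20 years); then Petrov, Kapoor and Espinoza (each 5 years).
Petrov, Kapoor and Espinoza are each not paramedic-certified, so the next rule applies.
Among Petrov, Kapoor and Espinoza, by date of promotion to current rank (earlier first): Petrov (28 Apr 2001) before Kapoor (17 Jan 2002) before Espinoza (14 Jul 2003).
Order: Lund, Quinn, Petrov, Kapoor, Espinoza. So position 4.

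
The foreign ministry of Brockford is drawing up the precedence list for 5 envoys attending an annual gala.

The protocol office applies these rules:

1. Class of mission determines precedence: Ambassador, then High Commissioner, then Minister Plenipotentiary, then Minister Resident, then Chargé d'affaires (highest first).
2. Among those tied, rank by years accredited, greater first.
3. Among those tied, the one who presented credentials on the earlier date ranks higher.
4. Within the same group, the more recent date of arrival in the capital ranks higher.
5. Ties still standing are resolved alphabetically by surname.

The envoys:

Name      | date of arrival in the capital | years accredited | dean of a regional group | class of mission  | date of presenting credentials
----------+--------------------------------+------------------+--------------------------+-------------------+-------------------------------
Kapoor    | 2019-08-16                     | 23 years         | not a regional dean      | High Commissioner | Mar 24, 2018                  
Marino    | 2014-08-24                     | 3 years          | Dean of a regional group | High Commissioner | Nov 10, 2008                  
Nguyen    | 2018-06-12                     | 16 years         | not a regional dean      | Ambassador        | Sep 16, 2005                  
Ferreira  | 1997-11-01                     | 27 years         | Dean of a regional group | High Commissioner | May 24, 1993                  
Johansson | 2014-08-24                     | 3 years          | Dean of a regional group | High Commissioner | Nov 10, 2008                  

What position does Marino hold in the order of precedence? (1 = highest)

By class of mission: Nguyen (Ambassador); then Ferreira, Kapoor, Johansson and Marino (High Commissioner).
Among Ferreira, Kapoor, Johansson and Marino, by years accredited (higher first): Ferreira (27 years) before Kapoor (23 years) before Johansson and Marino (3 years).
Johansson and Marino both have date of presenting credentials Nov 10, 2008, so the next rule applies.
Johansson and Marino both have date of arrival in the capital 2014-08-24, so the next rule applies.
Among Johansson and Marino, alphabetically by surname: Johansson before Marino.
Order: Nguyen, Ferreira, Kapoor, Johansson, Marino. So position 5.

5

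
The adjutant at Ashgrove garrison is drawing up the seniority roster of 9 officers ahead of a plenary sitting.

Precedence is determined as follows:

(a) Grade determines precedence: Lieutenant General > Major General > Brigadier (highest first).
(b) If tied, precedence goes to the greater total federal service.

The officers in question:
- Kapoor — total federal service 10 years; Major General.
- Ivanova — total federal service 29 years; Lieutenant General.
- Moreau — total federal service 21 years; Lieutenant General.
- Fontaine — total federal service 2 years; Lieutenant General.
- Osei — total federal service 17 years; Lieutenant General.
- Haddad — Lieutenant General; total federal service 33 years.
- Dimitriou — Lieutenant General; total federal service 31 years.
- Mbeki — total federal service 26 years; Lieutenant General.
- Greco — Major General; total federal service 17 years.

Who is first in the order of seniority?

Haddad

By grade: Haddad, Dimitriou, Ivanova, Mbeki, Moreau, Osei and Fontaine (Lieutenant General); then Greco and Kapoor (Major General).
Among Haddad, Dimitriou, Ivanova, Mbeki, Moreau, Osei and Fontaine, by total federal service (higher first): Haddad (33 years) before Dimitriou (31 years) before Ivanova (29 years) before Mbeki (26 years) before Moreau (21 years) before Osei (17 years) before Fontaine (2 years).
Among Greco and Kapoor, by total federal service (higher first): Greco (17 years) before Kapoor (10 years).
Order: Haddad, Dimitriou, Ivanova, Mbeki, Moreau, Osei, Fontaine, Greco, Kapoor.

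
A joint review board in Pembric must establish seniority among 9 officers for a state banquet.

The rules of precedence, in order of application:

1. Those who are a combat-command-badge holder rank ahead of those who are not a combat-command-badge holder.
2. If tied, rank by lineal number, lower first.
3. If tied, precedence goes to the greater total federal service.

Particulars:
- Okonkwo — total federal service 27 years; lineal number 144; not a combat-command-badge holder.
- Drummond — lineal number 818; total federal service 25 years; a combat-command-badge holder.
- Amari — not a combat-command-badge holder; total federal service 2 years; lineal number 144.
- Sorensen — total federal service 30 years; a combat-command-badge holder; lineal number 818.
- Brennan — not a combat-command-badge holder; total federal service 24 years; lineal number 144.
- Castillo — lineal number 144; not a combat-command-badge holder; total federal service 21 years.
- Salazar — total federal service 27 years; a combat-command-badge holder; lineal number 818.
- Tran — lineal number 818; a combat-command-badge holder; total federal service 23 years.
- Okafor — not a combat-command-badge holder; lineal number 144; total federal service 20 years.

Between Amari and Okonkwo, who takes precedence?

Okonkwo

By the first rule: Sorensen, Salazar, Drummond and Tran (each a combat-command-badge holder); then Okonkwo, Brennan, Castillo, Okafor and Amari (each not a combat-command-badge holder).
Sorensen, Salazar, Drummond and Tran all have lineal number 818, so the next rule applies.
Among Sorensen, Salazar, Drummond and Tran, by total federal service (higher first): Sorensen (30 years) before Salazar (27 years) before Drummond (25 years) before Tran (23 years).
Okonkwo, Brennan, Castillo, Okafor and Amari all have lineal number 144, so the next rule applies.
Among Okonkwo, Brennan, Castillo, Okafor and Amari, by total federal service (higher first): Okonkwo (27 years) before Brennan (24 years) before Castillo (21 years) before Okafor (20 years) before Amari (2 years).
So Okonkwo takes precedence.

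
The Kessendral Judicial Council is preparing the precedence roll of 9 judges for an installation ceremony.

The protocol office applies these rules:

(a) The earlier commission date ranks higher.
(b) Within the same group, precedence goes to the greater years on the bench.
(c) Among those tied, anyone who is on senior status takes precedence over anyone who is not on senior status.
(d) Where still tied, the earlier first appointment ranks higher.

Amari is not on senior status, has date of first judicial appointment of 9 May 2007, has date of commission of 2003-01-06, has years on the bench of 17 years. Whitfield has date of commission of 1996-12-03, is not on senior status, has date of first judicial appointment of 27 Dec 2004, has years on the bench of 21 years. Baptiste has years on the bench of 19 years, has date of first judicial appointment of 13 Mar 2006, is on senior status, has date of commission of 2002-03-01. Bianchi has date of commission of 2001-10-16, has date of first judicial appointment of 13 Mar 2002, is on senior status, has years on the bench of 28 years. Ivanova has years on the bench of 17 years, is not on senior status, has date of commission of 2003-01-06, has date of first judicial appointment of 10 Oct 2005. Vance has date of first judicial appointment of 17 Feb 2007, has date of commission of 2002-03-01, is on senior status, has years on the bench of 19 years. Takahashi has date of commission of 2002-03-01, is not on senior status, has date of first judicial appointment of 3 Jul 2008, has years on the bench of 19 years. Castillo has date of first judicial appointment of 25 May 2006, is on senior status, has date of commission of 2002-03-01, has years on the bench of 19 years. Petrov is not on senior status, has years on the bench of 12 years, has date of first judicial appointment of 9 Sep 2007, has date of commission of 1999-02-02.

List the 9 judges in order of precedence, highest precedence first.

By date of commission (earlier first): Whitfield (1996-12-03); then Petrov (1999-02-02); then Bianchi (2001-10-16); then Baptiste, Castillo, Vance and Takahashi (each 2002-03-01); then Ivanova and Amari (both 2003-01-06).
Baptiste, Castillo, Vance and Takahashi all have years on the bench 19 years, so the next rule applies.
Among Baptiste, Castillo, Vance and Takahashi, on senior status before not on senior status: Baptiste, Castillo and Vance (on senior status) before Takahashi (not on senior status).
Among Baptiste, Castillo and Vance, by date of first judicial appointment (earlier first): Baptiste (13 Mar 2006) before Castillo (25 May 2006) before Vance (17 Feb 2007).
Ivanova and Amari both have years on the bench 17 years, so the next rule applies.
Ivanova and Amari are each not on senior status, so the next rule applies.
Among Ivanova and Amari, by date of first judicial appointment (earlier first): Ivanova (10 Oct 2005) before Amari (9 May 2007).
Full order: Whitfield, Petrov, Bianchi, Baptiste, Castillo, Vance, Takahashi, Ivanova, Amari.

Whitfield, Petrov, Bianchi, Baptiste, Castillo, Vance, Takahashi, Ivanova, Amari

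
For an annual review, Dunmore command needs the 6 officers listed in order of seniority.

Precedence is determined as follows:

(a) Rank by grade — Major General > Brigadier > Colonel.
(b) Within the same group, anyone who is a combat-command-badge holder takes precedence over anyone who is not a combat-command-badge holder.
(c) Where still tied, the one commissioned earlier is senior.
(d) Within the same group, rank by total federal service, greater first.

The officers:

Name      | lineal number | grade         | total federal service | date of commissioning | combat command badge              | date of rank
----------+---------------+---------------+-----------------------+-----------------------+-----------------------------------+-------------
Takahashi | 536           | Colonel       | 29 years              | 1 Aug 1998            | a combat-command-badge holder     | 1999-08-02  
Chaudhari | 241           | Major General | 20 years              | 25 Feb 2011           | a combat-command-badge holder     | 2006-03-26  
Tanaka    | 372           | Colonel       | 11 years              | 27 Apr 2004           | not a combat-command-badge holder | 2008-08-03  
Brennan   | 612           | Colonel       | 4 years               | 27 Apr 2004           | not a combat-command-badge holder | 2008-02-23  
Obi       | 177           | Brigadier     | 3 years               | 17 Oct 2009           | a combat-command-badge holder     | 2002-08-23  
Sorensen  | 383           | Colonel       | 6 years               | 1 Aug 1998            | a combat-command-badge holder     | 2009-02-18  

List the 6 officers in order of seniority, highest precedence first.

By grade: Chaudhari (Major General); then Obi (Brigadier); then Takahashi, Sorensen, Tanaka and Brennan (Colonel).
Among Takahashi, Sorensen, Tanaka and Brennan, a combat-command-badge holder before not a combat-command-badge holder: Takahashi and Sorensen (a combat-command-badge holder) before Tanaka and Brennan (not a combat-command-badge holder).
Takahashi and Sorensen both have date of commissioning 1 Aug 1998, so the next rule applies.
Among Takahashi and Sorensen, by total federal service (higher first): Takahashi (29 years) before Sorensen (6 years).
Tanaka and Brennan both have date of commissioning 27 Apr 2004, so the next rule applies.
Among Tanaka and Brennan, by total federal service (higher first): Tanaka (11 years) before Brennan (4 years).
Full order: Chaudhari, Obi, Takahashi, Sorensen, Tanaka, Brennan.

Chaudhari, Obi, Takahashi, Sorensen, Tanaka, Brennan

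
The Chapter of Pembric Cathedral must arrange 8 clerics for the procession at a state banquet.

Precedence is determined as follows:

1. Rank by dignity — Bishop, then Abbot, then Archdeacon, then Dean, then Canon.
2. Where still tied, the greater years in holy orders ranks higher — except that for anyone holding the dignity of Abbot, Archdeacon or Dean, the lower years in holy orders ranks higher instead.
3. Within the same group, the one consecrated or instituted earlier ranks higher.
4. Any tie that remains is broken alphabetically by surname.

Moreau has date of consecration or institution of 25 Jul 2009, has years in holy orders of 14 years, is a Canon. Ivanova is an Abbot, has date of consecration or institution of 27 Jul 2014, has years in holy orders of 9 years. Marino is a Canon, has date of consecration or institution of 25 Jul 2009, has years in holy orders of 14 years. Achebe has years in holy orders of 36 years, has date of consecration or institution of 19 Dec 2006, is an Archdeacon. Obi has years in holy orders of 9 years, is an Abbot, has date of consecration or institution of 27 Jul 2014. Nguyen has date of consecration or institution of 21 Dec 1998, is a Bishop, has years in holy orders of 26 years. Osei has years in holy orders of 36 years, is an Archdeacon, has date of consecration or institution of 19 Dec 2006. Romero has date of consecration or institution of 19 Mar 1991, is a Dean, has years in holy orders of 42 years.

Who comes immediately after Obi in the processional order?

By dignity: Nguyen (Bishop); then Ivanova and Obi (Abbot); then Achebe and Osei (Archdeacon); then Romero (Dean); then Marino and Moreau (Canon).
Ivanova and Obi both have years in holy orders 9 years, so the next rule applies.
Ivanova and Obi both have date of consecration or institution 27 Jul 2014, so the next rule applies.
Among Ivanova and Obi, alphabetically by surname: Ivanova before Obi.
Achebe and Osei both have years in holy orders 36 years, so the next rule applies.
Achebe and Osei both have date of consecration or institution 19 Dec 2006, so the next rule applies.
Among Achebe and Osei, alphabetically by surname: Achebe before Osei.
Marino and Moreau both have years in holy orders 14 years, so the next rule applies.
Marino and Moreau both have date of consecration or institution 25 Jul 2009, so the next rule applies.
Among Marino and Moreau, alphabetically by surname: Marino before Moreau.
Order: Nguyen, Ivanova, Obi, Achebe, Osei, Romero, Marino, Moreau.

Achebe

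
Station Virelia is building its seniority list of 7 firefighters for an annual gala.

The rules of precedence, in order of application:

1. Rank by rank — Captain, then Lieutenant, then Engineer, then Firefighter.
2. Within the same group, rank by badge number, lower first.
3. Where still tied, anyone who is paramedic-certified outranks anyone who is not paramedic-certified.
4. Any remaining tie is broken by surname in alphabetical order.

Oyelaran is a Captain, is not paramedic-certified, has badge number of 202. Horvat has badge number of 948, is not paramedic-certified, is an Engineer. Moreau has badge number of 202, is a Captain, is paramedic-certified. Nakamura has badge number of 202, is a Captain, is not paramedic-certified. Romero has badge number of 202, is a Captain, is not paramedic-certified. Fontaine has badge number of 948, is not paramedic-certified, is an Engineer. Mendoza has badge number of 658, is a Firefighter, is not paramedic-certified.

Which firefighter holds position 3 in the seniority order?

Oyelaran

By rank: Moreau, Nakamura, Oyelaran and Romero (Captain); then Fontaine and Horvat (Engineer); then Mendoza (Firefighter).
Moreau, Nakamura, Oyelaran and Romero all have badge number 202, so the next rule applies.
Among Moreau, Nakamura, Oyelaran and Romero, paramedic-certified before not paramedic-certified: Moreau (paramedic-certified) before Nakamura, Oyelaran and Romero (not paramedic-certified).
Among Nakamura, Oyelaran and Romero, alphabetically by surname: Nakamura before Oyelaran before Romero.
Fontaine and Horvat both have badge number 948, so the next rule applies.
Fontaine and Horvat are each not paramedic-certified, so the next rule applies.
Among Fontaine and Horvat, alphabetically by surname: Fontaine before Horvat.
Order: Moreau, Nakamura, Oyelaran, Romero, Fontaine, Horvat, Mendoza.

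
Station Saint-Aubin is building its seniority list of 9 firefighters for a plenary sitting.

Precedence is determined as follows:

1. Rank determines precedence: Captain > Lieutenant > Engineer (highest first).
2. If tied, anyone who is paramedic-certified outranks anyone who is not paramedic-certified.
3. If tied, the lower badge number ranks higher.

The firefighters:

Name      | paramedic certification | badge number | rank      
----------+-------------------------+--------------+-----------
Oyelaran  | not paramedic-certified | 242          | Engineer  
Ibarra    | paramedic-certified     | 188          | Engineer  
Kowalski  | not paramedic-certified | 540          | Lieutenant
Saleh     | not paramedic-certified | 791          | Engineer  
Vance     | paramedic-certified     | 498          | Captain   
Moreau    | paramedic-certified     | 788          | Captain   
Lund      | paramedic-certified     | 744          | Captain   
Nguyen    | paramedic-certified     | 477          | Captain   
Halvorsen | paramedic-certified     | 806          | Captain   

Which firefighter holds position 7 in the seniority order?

By rank: Nguyen, Vance, Lund, Moreau and Halvorsen (Captain); then Kowalski (Lieutenant); then Ibarra, Oyelaran and Saleh (Engineer).
Nguyen, Vance, Lund, Moreau and Halvorsen are each paramedic-certified, so the next rule applies.
Among Nguyen, Vance, Lund, Moreau and Halvorsen, by badge number (lower first): Nguyen (477) before Vance (498) before Lund (744) before Moreau (788) before Halvorsen (806).
Among Ibarra, Oyelaran and Saleh, paramedic-certified before not paramedic-certified: Ibarra (paramedic-certified) before Oyelaran and Saleh (not paramedic-certified).
Among Oyelaran and Saleh, by badge number (lower first): Oyelaran (242) before Saleh (791).
Order: Nguyen, Vance, Lund, Moreau, Halvorsen, Kowalski, Ibarra, Oyelaran, Saleh.

Ibarra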